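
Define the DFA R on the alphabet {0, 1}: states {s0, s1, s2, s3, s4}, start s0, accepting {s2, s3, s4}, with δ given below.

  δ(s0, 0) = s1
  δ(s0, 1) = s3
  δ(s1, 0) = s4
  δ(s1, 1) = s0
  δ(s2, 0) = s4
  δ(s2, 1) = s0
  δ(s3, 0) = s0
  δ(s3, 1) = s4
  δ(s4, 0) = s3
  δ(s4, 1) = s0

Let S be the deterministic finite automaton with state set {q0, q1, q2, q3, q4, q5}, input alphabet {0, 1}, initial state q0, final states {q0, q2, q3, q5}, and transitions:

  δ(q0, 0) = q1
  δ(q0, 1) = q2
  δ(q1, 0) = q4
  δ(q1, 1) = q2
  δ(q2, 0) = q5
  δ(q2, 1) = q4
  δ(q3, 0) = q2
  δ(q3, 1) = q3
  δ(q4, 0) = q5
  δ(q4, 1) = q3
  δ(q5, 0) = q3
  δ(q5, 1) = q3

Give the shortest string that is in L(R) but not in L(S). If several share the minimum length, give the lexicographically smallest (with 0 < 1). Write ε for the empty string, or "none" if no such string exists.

00

The string 00 is accepted by R but not by S.
No shorter string lies in the difference, and 00 is the lexicographically first length-2 string in L(R) \ L(S).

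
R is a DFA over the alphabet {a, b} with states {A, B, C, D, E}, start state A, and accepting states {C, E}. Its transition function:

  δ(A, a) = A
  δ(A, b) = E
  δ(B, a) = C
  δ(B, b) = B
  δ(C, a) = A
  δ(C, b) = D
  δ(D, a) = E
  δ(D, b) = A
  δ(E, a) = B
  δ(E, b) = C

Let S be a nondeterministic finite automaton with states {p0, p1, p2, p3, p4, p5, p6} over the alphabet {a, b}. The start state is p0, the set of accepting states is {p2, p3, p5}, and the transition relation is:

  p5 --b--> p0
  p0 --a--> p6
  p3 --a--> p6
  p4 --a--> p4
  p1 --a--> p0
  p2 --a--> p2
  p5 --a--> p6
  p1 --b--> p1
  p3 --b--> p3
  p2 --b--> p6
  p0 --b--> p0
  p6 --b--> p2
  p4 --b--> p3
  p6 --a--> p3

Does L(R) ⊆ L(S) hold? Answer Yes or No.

The string b is in L(R) but not in L(S).
So L(R) ⊄ L(S).

No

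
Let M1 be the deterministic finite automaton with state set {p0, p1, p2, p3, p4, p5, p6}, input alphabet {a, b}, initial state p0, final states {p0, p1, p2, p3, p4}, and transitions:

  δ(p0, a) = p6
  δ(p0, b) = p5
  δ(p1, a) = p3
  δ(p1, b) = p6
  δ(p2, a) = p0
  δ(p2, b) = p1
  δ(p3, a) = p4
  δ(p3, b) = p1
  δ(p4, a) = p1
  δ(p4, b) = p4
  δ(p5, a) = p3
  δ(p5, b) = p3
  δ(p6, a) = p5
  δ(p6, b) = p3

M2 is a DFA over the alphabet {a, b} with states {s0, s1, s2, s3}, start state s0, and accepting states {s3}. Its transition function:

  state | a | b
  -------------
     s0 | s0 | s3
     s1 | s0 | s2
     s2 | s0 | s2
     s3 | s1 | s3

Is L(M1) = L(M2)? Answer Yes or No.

No

The empty string ε is accepted by M1 but rejected by M2.
So L(M1) ≠ L(M2).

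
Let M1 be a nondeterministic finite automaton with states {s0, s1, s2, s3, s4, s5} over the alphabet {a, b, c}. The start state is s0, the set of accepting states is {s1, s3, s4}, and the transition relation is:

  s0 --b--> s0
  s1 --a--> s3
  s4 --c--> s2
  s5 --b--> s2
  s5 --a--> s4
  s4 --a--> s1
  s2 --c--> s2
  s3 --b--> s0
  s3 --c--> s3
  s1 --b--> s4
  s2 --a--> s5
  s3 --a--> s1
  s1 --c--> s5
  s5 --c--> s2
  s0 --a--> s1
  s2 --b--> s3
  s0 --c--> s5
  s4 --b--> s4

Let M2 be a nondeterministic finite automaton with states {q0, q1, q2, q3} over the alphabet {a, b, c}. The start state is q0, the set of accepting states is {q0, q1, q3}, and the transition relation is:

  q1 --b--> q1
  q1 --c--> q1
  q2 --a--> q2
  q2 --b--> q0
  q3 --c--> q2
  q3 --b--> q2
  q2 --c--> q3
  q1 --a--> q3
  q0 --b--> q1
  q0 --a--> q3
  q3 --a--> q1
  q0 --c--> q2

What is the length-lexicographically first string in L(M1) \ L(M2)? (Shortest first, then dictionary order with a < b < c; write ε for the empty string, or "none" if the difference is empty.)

The string ab is accepted by M1 but not by M2.
No shorter string lies in the difference, and ab is the lexicographically first length-2 string in L(M1) \ L(M2).

ab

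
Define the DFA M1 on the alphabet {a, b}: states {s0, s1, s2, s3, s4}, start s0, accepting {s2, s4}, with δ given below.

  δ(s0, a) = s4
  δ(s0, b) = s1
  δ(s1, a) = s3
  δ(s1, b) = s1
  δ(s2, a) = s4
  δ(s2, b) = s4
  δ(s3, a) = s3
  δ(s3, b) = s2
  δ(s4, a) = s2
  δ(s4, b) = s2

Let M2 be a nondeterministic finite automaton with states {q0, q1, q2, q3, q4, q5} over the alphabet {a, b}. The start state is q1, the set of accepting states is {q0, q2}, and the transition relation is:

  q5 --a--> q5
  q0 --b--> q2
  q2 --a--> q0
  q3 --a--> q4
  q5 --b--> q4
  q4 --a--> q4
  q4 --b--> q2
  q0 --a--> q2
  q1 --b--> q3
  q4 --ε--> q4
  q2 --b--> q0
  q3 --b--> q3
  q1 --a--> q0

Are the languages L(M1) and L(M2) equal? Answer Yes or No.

Exploring the product automaton M1 × M2 from the start pair (s0, q1), following both machines on each input symbol, reaches 5 state pairs: (s0, q1), (s4, q0), (s1, q3), (s2, q2), (s3, q4).
M1 accepts in {s2, s4} and M2 accepts in {q0, q2}. In every reachable pair the two components are either both accepting — (s4, q0), (s2, q2) — or both non-accepting, so no string is accepted by exactly one of the machines: L(M1) \ L(M2) and L(M2) \ L(M1) are both empty.
Hence every string is accepted by M1 iff it is accepted by M2, and the two languages coincide.

Yes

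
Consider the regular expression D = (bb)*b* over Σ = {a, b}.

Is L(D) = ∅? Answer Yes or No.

No

The empty string ε matches the expression, so it belongs to L(D).
Since L(D) contains at least one string, it is not empty.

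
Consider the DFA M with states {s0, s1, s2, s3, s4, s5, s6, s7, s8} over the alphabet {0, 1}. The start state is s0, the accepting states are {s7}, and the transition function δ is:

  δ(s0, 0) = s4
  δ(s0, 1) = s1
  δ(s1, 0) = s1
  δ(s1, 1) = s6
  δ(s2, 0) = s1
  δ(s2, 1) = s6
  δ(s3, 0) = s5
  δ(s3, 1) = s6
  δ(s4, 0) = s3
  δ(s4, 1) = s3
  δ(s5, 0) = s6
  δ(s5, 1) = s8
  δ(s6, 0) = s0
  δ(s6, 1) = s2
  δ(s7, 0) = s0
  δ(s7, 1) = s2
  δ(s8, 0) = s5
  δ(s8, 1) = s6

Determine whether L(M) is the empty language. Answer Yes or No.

Yes

The states reachable from the start state are {s0, s1, s2, s3, s4, s5, s6, s8}.
None of the accepting states {s7} is reachable, so no string is accepted and L(M) = ∅.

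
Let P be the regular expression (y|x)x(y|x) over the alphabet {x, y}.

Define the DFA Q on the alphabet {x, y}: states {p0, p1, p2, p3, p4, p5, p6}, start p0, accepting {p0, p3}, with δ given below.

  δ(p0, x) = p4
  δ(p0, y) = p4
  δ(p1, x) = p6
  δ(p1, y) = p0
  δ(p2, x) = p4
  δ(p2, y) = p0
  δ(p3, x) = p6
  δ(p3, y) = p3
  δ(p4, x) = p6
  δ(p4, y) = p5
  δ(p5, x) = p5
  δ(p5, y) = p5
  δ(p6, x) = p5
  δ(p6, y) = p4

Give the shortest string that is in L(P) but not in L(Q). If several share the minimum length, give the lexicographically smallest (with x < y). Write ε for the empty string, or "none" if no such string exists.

The string xxx is accepted by P but not by Q.
No shorter string lies in the difference, and xxx is the lexicographically first length-3 string in L(P) \ L(Q).

xxx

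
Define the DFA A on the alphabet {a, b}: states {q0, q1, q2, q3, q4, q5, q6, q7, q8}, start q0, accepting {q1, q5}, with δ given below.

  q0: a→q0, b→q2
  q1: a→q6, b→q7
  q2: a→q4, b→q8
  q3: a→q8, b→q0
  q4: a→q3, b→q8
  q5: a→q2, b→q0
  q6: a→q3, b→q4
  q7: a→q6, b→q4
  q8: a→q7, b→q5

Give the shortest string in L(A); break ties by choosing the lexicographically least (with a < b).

bbb

A breadth-first search from q0 reaches an accepting state first via the path q0 → q2 → q8 → q5 on input bbb.
No string of length < 3 is accepted (BFS exhausts all shorter strings without reaching an accepting state), and bbb is the lexicographically least accepting string of length 3.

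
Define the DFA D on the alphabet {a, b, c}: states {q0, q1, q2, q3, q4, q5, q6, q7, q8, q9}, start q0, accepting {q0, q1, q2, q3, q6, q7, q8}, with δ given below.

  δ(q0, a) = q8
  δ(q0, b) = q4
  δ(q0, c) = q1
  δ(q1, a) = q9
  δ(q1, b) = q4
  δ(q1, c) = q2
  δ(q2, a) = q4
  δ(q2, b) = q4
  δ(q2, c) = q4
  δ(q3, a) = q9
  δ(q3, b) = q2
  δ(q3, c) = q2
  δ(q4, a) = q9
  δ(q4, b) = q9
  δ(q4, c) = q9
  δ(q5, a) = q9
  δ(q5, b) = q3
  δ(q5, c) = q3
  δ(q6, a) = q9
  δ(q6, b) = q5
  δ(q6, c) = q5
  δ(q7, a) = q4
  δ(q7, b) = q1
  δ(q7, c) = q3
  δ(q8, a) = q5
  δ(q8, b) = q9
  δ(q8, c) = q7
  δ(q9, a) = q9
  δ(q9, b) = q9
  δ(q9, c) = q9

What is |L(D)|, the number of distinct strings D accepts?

16

The useful subgraph on states {q0, q1, q2, q3, q5, q7, q8} is acyclic, so L(D) is finite; the longest accepting path visits 5 useful states, giving maximum string length 4.
Counting accepting paths from q0 by length: 1 of length 0, 2 of length 1, 2 of length 2, 4 of length 3, 7 of length 4. Total 16.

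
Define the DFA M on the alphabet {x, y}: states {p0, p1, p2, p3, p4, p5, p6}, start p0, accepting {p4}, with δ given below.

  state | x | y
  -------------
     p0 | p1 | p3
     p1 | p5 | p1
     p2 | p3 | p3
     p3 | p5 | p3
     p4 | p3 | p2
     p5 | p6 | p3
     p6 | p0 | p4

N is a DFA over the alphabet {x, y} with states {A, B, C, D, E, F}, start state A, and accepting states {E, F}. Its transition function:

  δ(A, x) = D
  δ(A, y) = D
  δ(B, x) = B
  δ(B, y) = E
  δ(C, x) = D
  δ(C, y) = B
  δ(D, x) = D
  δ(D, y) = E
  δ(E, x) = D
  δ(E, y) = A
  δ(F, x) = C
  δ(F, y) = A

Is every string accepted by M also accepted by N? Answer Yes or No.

Yes

Exploring the product automaton M × N from the start pair (p0, A), following both machines on each input symbol, reaches 12 state pairs: (p0, A), (p1, D), (p3, D), (p5, D), (p1, E), (p3, E), (p6, D), (p1, A), (p3, A), (p0, D), (p4, E), (p2, A).
M accepts in {p4} and N accepts in {E, F}. The reachable pairs whose M-component is accepting are (p4, E); in each of them the N-component is accepting too, so the product for L(M) \ L(N) (M-component accepting, N-component rejecting) has no reachable accepting pair and the difference is empty.
Hence every string in L(M) is also in L(N).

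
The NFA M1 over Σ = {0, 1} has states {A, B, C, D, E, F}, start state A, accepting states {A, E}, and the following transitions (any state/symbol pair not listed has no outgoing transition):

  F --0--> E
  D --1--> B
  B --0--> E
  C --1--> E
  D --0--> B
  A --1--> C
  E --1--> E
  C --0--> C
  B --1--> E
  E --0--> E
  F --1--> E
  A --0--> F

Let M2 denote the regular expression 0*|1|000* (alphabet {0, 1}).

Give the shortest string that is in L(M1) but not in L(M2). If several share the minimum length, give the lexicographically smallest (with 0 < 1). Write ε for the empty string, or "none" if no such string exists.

01

The string 01 is accepted by M1 but not by M2.
No shorter string lies in the difference, and 01 is the lexicographically first length-2 string in L(M1) \ L(M2).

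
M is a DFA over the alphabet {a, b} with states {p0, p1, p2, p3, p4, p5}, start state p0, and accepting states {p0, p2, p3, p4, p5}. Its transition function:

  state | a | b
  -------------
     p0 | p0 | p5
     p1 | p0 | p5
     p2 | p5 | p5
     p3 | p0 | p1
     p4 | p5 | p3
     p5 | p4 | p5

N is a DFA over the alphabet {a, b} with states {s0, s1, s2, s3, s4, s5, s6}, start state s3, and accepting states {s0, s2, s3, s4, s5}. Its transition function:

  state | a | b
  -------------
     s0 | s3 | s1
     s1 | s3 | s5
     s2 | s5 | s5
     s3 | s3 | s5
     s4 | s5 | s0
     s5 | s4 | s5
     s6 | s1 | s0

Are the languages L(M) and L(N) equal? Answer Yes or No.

Exploring the product automaton M × N from the start pair (p0, s3), following both machines on each input symbol, reaches 5 state pairs: (p0, s3), (p5, s5), (p4, s4), (p3, s0), (p1, s1).
M accepts in {p0, p2, p3, p4, p5} and N accepts in {s0, s2, s3, s4, s5}. In every reachable pair the two components are either both accepting — (p0, s3), (p5, s5), (p4, s4), (p3, s0) — or both non-accepting, so no string is accepted by exactly one of the machines: L(M) \ L(N) and L(N) \ L(M) are both empty.
Hence every string is accepted by M iff it is accepted by N, and the two languages coincide.

Yes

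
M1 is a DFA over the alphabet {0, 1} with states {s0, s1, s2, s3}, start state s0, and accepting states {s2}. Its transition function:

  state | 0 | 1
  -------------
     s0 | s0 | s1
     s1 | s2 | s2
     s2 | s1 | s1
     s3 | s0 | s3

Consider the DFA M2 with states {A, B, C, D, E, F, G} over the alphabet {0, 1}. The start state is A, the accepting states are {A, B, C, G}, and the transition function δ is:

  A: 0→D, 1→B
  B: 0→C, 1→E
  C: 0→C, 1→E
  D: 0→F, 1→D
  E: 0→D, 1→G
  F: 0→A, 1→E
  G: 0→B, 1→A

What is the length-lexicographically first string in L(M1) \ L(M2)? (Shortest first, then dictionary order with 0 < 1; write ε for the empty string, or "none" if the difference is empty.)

The string 11 is accepted by M1 but not by M2.
No shorter string lies in the difference, and 11 is the lexicographically first length-2 string in L(M1) \ L(M2).

11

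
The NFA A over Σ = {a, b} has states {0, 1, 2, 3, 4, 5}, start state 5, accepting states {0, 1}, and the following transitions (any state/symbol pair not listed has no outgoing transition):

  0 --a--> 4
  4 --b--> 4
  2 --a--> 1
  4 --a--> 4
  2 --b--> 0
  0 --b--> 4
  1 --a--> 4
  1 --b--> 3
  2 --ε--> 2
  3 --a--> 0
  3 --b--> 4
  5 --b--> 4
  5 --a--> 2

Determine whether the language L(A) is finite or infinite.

finite

The useful states (reachable from 5 and able to reach an accepting state) are {0, 1, 2, 3, 5}.
Restricted to these states the transition graph has no cycle, so every accepting path has bounded length and L is finite.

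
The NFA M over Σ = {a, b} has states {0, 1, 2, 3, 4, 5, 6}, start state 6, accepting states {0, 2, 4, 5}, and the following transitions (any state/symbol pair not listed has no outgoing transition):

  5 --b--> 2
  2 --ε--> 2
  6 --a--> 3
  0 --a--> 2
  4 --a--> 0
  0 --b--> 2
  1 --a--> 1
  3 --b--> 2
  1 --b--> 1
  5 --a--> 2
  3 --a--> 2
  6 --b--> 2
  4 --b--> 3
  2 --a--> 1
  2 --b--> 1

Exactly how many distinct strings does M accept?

The useful subgraph on states {2, 3, 6} is acyclic, so L(M) is finite; the longest accepting path visits 3 useful states, giving maximum string length 2.
Counting accepting paths from 6 by length: 1 of length 1, 2 of length 2. Total 3.

3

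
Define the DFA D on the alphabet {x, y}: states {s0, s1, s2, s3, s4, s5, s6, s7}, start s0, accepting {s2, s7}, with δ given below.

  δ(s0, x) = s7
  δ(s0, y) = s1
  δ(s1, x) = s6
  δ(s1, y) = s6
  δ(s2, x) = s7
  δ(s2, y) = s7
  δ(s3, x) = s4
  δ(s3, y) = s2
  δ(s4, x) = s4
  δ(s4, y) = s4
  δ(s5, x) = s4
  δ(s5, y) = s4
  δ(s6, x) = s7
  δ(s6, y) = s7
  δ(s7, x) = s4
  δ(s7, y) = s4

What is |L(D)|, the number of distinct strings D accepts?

The useful subgraph on states {s0, s1, s6, s7} is acyclic, so L(D) is finite; the longest accepting path visits 4 useful states, giving maximum string length 3.
Counting accepting paths from s0 by length: 1 of length 1, 4 of length 3. Total 5.

5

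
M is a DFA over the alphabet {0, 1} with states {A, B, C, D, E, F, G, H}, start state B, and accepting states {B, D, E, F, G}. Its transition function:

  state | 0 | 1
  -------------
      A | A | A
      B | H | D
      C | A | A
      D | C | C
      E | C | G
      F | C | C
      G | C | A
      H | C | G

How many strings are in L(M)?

The useful subgraph on states {B, D, G, H} is acyclic, so L(M) is finite; the longest accepting path visits 3 useful states, giving maximum string length 2.
Counting accepting paths from B by length: 1 of length 0, 1 of length 1, 1 of length 2. Total 3.

3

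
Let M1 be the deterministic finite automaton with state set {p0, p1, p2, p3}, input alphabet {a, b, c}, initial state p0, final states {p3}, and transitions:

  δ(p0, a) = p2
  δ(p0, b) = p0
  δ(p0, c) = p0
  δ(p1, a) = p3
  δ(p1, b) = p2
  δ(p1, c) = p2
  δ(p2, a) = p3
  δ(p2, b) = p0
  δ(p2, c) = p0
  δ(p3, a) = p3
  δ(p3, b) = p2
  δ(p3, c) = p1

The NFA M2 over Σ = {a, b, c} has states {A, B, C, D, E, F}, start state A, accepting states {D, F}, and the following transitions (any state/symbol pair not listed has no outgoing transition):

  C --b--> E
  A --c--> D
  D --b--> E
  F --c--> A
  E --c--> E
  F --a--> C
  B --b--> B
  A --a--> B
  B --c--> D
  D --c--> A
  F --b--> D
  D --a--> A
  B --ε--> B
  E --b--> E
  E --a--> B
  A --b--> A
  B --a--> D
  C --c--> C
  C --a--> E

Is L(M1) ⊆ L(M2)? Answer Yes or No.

No

The string aaa is in L(M1) but not in L(M2).
So L(M1) ⊄ L(M2).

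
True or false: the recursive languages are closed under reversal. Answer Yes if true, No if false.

Yes

Reverse the input on the tape and then run the decider for L; this halts and accepts exactly Lᴿ.
So the recursive languages are closed under reversal.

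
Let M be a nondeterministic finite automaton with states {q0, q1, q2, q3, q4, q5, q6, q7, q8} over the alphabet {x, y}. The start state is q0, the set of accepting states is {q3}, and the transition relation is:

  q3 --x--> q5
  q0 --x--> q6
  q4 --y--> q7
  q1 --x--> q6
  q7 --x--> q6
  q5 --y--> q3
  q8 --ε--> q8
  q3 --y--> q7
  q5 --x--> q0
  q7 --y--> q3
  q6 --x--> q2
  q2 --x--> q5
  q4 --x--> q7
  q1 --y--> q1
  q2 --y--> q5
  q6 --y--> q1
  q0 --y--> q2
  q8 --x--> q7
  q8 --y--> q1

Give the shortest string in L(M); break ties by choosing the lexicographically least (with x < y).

yxy

A breadth-first search from q0 reaches an accepting state first via the path q0 → q2 → q5 → q3 on input yxy.
No string of length < 3 is accepted (BFS exhausts all shorter strings without reaching an accepting state), and yxy is the lexicographically least accepting string of length 3.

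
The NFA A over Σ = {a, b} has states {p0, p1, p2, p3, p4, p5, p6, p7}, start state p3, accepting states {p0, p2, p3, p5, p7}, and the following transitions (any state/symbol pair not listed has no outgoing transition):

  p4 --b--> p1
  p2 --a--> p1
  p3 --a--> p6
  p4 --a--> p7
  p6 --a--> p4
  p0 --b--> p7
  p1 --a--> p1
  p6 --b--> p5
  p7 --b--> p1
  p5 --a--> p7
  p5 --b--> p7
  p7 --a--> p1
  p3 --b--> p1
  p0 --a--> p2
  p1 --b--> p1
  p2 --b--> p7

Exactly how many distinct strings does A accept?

5

The useful subgraph on states {p3, p4, p5, p6, p7} is acyclic, so L(A) is finite; the longest accepting path visits 4 useful states, giving maximum string length 3.
Counting accepting paths from p3 by length: 1 of length 0, 1 of length 2, 3 of length 3. Total 5.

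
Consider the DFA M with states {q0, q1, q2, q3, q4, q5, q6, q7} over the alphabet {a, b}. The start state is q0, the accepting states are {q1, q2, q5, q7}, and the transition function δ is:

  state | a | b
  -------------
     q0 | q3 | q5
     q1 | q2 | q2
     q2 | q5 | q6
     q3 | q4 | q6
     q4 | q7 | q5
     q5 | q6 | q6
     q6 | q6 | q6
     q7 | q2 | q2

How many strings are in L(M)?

7

The useful subgraph on states {q0, q2, q3, q4, q5, q7} is acyclic, so L(M) is finite; the longest accepting path visits 6 useful states, giving maximum string length 5.
Counting accepting paths from q0 by length: 1 of length 1, 2 of length 3, 2 of length 4, 2 of length 5. Total 7.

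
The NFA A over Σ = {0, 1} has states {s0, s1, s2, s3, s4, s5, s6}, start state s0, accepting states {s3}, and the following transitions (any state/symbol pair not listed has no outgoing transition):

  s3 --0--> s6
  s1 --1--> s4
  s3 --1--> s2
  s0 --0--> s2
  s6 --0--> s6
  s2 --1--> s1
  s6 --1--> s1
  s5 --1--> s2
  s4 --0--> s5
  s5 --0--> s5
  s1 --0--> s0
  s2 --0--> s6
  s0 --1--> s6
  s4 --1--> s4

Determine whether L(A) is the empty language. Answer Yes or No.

The states reachable from the start state are {s0, s1, s2, s4, s5, s6}.
None of the accepting states {s3} is reachable, so no string is accepted and L(A) = ∅.

Yes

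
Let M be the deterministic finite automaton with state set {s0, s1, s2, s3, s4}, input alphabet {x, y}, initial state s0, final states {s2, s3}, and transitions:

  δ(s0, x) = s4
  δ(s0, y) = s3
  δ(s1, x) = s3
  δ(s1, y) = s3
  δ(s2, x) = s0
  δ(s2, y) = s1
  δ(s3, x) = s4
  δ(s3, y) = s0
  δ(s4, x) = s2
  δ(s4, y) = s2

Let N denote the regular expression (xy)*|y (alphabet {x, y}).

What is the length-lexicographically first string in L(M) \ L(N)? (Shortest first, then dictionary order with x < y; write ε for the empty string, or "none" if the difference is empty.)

xx

The string xx is accepted by M but not by N.
No shorter string lies in the difference, and xx is the lexicographically first length-2 string in L(M) \ L(N).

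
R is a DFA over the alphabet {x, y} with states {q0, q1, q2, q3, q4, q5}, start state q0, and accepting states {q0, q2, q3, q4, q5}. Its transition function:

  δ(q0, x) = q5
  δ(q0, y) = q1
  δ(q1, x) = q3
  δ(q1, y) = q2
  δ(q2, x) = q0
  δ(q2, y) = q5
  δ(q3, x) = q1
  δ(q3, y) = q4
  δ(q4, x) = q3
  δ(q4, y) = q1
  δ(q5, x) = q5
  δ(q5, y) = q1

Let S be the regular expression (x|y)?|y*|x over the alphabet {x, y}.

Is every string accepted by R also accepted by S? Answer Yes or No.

No

The string xx is in L(R) but not in L(S).
So L(R) ⊄ L(S).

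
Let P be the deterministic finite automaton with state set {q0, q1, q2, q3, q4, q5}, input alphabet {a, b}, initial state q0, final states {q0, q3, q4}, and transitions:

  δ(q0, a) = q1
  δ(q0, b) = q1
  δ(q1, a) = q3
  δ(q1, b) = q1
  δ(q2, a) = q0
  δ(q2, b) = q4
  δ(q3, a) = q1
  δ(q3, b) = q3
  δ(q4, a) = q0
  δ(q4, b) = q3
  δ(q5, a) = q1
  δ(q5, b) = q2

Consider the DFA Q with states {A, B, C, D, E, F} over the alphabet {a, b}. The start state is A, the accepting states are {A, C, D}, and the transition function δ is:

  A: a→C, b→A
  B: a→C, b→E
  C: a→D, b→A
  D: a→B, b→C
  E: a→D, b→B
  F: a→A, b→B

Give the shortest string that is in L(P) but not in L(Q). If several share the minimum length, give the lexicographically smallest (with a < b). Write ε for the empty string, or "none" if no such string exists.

baaa

The string baaa is accepted by P but not by Q.
No shorter string lies in the difference, and baaa is the lexicographically first length-4 string in L(P) \ L(Q).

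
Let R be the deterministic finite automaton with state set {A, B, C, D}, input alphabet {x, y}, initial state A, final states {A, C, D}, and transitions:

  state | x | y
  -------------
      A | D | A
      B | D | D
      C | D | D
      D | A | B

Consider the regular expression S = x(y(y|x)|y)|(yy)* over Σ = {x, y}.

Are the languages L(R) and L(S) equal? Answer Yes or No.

No

The string x is accepted by R but rejected by S.
So L(R) ≠ L(S).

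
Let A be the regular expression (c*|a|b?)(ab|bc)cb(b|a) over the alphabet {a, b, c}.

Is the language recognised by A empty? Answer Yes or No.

No

The string abcba matches the expression, so it belongs to L(A).
Since L(A) contains at least one string, it is not empty.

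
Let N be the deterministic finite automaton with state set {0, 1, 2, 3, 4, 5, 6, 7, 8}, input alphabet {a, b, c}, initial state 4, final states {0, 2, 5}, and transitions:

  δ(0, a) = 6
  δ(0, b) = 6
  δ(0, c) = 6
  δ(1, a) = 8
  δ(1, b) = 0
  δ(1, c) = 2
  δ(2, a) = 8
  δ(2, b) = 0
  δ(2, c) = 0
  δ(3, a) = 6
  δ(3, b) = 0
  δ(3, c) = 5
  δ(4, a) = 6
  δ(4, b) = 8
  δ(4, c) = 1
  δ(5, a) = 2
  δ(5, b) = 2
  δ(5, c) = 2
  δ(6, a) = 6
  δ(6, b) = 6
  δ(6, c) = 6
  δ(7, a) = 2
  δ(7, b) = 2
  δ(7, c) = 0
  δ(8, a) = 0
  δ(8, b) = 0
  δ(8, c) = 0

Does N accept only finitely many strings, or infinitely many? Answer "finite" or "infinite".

The useful states (reachable from 4 and able to reach an accepting state) are {0, 1, 2, 4, 8}.
Restricted to these states the transition graph has no cycle, so every accepting path has bounded length and L is finite.

finite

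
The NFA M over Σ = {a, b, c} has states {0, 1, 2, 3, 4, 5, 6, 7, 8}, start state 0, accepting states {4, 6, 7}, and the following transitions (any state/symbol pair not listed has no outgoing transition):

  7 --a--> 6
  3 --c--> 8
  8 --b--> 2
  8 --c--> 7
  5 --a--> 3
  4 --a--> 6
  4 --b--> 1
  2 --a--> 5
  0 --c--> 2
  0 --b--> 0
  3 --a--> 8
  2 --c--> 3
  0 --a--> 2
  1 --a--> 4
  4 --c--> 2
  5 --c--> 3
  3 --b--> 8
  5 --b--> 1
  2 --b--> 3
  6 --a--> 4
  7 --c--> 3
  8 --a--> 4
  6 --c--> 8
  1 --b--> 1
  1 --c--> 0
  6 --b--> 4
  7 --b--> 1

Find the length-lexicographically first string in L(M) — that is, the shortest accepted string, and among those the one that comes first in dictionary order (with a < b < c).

aaba

A breadth-first search from 0 reaches an accepting state first via the path 0 → 2 → 5 → 1 → 4 on input aaba.
No string of length < 4 is accepted (BFS exhausts all shorter strings without reaching an accepting state), and aaba is the lexicographically least accepting string of length 4.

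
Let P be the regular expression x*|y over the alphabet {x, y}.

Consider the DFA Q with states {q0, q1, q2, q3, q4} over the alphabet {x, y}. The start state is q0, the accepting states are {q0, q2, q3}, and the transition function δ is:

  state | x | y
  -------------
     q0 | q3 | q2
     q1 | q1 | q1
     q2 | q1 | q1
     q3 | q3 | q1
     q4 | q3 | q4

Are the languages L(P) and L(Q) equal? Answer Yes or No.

Yes

Converting the expression P to a DFA (subset construction, then merging equivalent states) gives the minimal DFA with states {p0, p1, p2, p3}, start state p0, accepting states {p0, p1, p2} and transitions p0: x→p1, y→p2; p1: x→p1, y→p3; p2: x→p3, y→p3; p3: x→p3, y→p3.
Exploring the product automaton P × Q from the start pair (p0, q0), following both machines on each input symbol, reaches 4 state pairs: (p0, q0), (p1, q3), (p2, q2), (p3, q1).
P accepts in {p0, p1, p2} and Q accepts in {q0, q2, q3}. In every reachable pair the two components are either both accepting — (p0, q0), (p1, q3), (p2, q2) — or both non-accepting, so no string is accepted by exactly one of the machines: L(P) \ L(Q) and L(Q) \ L(P) are both empty.
Hence every string is accepted by P iff it is accepted by Q, and the two languages coincide.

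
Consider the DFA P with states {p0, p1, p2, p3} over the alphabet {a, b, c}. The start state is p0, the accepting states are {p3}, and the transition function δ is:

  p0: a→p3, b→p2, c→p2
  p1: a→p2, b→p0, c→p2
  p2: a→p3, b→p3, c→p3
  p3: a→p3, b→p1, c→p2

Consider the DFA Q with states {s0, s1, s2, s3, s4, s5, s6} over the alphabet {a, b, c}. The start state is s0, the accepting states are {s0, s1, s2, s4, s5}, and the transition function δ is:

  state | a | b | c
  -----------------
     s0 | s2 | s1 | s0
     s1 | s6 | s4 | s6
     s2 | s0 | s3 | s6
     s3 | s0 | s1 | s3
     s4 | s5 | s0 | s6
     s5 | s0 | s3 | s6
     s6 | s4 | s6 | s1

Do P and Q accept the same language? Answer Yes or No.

No

The string ba is accepted by P but rejected by Q.
So L(P) ≠ L(Q).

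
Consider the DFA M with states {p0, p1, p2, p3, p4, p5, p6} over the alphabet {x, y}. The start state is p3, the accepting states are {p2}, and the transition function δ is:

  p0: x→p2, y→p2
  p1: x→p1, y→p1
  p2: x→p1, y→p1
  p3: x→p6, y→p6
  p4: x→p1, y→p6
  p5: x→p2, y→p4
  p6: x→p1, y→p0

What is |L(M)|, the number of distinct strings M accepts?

4

The useful subgraph on states {p0, p2, p3, p6} is acyclic, so L(M) is finite; the longest accepting path visits 4 useful states, giving maximum string length 3.
Counting accepting paths from p3 by length: 4 of length 3. Total 4.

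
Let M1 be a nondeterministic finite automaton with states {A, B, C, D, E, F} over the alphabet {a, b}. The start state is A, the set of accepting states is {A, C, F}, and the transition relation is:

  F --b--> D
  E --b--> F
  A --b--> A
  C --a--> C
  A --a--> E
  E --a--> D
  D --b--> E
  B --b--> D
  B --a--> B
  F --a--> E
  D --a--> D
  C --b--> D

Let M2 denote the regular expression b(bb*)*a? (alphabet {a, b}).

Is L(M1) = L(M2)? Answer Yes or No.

No

The empty string ε is accepted by M1 but rejected by M2.
So L(M1) ≠ L(M2).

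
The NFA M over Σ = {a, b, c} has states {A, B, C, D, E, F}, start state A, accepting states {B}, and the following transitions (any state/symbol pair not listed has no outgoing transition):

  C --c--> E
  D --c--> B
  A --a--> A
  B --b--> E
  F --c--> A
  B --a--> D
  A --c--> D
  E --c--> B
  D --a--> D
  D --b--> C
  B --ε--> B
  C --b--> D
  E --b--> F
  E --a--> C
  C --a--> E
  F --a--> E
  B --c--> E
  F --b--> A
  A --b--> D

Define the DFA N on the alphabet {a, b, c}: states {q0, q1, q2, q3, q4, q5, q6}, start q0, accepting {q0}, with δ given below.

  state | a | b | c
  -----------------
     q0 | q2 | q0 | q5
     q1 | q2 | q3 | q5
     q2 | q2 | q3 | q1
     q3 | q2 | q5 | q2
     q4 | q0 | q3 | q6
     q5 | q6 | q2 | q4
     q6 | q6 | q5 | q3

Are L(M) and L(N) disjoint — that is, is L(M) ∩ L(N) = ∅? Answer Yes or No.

Yes

Exploring the product automaton M × N from the start pair (A, q0), following both machines on each input symbol, reaches 34 state pairs: (A, q0), (A, q2), (D, q0), (D, q5), (D, q3), (D, q1), (D, q2), (C, q0), (B, q5), (D, q6), (C, q2), (B, q4), (C, q5), (B, q2), (C, q3), (B, q1), (E, q2), (E, q5), (E, q4), (B, q3), (E, q1), (E, q3), (E, q6), (F, q3), (C, q6), (F, q2), (B, q6), (F, q5), (A, q5), (A, q3), (A, q1), (A, q4), (A, q6), (D, q4).
M accepts in {B} and N accepts in {q0}; no reachable pair has both components accepting, so no string drives both machines to acceptance simultaneously and L(M) ∩ L(N) = ∅.
So no string is accepted by both, and the intersection is empty.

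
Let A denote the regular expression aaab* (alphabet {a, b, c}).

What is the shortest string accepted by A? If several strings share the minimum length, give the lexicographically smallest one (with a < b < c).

aaa

By inspection of the expression, no string of length less than 3 matches, and aaa is the lexicographically first match of length 3.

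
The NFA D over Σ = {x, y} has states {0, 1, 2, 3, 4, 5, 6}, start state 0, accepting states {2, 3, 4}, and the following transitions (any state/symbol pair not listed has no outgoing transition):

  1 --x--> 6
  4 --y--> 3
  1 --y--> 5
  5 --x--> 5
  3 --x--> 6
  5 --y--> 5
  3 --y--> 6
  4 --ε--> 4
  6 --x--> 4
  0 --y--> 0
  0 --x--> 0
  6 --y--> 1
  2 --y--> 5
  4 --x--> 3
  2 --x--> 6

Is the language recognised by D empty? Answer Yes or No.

The states reachable from the start state are {0}.
None of the accepting states {2, 3, 4} is reachable, so no string is accepted and L(D) = ∅.

Yes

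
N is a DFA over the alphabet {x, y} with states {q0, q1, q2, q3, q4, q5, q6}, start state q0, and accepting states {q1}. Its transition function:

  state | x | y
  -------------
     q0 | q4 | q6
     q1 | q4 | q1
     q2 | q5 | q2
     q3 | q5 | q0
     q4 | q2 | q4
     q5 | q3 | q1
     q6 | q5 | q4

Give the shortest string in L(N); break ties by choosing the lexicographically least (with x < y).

yxy

A breadth-first search from q0 reaches an accepting state first via the path q0 → q6 → q5 → q1 on input yxy.
No string of length < 3 is accepted (BFS exhausts all shorter strings without reaching an accepting state), and yxy is the lexicographically least accepting string of length 3.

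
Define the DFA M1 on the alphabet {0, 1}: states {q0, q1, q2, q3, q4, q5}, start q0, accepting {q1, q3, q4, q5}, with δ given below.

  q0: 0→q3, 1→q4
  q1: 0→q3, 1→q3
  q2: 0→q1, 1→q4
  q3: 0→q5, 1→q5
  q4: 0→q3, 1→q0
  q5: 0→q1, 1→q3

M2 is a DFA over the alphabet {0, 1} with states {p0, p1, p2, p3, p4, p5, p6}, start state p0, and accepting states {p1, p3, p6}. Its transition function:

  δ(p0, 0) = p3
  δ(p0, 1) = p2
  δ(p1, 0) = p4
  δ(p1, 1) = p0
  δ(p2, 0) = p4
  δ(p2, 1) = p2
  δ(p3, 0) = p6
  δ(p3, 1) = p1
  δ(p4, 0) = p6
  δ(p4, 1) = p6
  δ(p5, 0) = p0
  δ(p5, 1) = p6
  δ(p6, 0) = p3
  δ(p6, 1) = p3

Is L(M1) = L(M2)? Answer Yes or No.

The string 1 is accepted by M1 but rejected by M2.
So L(M1) ≠ L(M2).

No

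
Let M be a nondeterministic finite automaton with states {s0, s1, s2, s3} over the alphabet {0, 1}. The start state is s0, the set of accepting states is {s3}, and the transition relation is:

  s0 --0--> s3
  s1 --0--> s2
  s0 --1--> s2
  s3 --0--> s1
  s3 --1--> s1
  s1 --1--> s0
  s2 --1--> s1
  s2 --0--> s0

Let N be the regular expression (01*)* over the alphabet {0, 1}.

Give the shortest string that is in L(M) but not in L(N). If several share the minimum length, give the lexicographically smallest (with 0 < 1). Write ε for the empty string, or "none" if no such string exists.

The string 100 is accepted by M but not by N.
No shorter string lies in the difference, and 100 is the lexicographically first length-3 string in L(M) \ L(N).

100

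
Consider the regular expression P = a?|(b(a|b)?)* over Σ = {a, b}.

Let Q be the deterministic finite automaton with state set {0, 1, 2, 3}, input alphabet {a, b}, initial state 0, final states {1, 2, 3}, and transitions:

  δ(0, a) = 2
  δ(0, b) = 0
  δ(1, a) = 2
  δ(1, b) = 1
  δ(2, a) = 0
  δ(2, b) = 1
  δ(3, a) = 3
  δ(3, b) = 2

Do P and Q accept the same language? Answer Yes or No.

No

The empty string ε is accepted by P but rejected by Q.
So L(P) ≠ L(Q).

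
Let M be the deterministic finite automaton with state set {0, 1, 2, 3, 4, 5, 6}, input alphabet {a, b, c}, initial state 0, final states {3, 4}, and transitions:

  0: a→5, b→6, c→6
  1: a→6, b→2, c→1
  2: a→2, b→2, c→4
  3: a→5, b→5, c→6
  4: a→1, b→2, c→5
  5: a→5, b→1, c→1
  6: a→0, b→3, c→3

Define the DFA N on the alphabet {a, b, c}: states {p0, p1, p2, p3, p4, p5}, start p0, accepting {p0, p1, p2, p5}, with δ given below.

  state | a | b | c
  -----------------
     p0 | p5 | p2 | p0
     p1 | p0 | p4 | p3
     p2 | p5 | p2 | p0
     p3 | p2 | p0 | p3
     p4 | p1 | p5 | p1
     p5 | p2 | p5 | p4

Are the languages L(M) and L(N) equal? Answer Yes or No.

The string abbc is accepted by M but rejected by N.
So L(M) ≠ L(N).

No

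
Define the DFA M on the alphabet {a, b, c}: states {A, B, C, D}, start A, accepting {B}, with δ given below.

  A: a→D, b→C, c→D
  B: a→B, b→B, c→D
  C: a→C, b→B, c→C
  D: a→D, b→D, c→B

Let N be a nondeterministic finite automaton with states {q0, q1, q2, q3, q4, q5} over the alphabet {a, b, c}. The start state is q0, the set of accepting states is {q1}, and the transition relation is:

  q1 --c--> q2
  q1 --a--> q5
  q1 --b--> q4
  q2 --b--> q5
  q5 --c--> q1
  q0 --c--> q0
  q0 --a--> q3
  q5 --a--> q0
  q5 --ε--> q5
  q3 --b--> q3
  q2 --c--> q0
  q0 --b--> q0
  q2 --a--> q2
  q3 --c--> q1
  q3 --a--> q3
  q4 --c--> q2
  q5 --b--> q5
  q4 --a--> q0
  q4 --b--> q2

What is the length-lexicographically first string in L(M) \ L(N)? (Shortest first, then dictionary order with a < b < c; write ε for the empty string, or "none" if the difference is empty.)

The string bb is accepted by M but not by N.
No shorter string lies in the difference, and bb is the lexicographically first length-2 string in L(M) \ L(N).

bb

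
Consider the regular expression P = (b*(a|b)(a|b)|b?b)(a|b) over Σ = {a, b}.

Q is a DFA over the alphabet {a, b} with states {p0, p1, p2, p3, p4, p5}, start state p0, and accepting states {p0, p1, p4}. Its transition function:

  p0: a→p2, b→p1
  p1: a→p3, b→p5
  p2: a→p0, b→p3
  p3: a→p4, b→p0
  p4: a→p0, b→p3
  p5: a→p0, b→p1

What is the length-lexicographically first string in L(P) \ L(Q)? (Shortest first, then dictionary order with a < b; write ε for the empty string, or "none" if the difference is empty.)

The string ba is accepted by P but not by Q.
No shorter string lies in the difference, and ba is the lexicographically first length-2 string in L(P) \ L(Q).

ba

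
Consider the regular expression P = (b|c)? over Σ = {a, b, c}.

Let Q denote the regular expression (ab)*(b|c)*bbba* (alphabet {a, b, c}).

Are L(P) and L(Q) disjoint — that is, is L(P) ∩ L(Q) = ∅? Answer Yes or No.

Converting the expression P to a DFA (subset construction, then merging equivalent states) gives the minimal DFA with states {p0, p1, p2}, start state p0, accepting states {p0, p2} and transitions p0: a→p1, b→p2, c→p2; p1: a→p1, b→p1, c→p1; p2: a→p1, b→p1, c→p1.
Converting the expression Q to a DFA (subset construction, then merging equivalent states) gives the minimal DFA with states {q0, q1, q2, q3, q4, q5, q6, q7}, start state q0, accepting states {q6, q7} and transitions q0: a→q1, b→q2, c→q3; q1: a→q4, b→q0, c→q4; q2: a→q4, b→q5, c→q3; q3: a→q4, b→q2, c→q3; q4: a→q4, b→q4, c→q4; q5: a→q4, b→q6, c→q3; q6: a→q7, b→q6, c→q3; q7: a→q7, b→q4, c→q4.
Exploring the product automaton P × Q from the start pair (p0, q0), following both machines on each input symbol, reaches 11 state pairs: (p0, q0), (p1, q1), (p2, q2), (p2, q3), (p1, q4), (p1, q0), (p1, q5), (p1, q3), (p1, q2), (p1, q6), (p1, q7).
P accepts in {p0, p2} and Q accepts in {q6, q7}; no reachable pair has both components accepting, so no string drives both machines to acceptance simultaneously and L(P) ∩ L(Q) = ∅.
So no string is accepted by both, and the intersection is empty.

Yes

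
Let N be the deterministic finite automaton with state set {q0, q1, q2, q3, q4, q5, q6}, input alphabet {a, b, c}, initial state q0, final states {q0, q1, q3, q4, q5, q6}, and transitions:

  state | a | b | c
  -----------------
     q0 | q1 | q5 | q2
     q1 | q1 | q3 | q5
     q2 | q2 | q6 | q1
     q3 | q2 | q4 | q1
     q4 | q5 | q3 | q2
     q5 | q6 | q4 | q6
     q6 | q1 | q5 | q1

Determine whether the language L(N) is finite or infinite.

infinite

State q1 is reachable from the start and can reach an accepting state, and it lies on the cycle q1 → q1.
Traversing that cycle any number of times yields accepted strings of unbounded length, so the language is infinite.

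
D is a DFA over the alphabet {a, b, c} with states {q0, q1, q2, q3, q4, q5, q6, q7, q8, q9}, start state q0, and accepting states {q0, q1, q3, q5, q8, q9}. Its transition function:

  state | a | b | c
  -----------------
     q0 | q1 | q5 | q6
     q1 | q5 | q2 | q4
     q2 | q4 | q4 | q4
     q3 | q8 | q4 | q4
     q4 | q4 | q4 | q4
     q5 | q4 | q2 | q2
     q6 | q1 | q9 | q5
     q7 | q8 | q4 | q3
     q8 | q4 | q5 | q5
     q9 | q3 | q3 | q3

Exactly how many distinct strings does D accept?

20

The useful subgraph on states {q0, q1, q3, q5, q6, q8, q9} is acyclic, so L(D) is finite; the longest accepting path visits 6 useful states, giving maximum string length 5.
Counting accepting paths from q0 by length: 1 of length 0, 2 of length 1, 4 of length 2, 4 of length 3, 3 of length 4, 6 of length 5. Total 20.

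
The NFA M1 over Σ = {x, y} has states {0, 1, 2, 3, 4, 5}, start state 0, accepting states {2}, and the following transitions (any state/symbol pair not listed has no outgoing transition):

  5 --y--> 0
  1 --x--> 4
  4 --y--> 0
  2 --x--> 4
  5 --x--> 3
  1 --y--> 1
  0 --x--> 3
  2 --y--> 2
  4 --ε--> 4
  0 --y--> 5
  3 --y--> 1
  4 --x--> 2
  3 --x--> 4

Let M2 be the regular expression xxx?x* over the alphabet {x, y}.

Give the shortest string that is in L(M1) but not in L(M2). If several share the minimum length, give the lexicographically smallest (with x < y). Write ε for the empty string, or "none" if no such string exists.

The string xxxy is accepted by M1 but not by M2.
No shorter string lies in the difference, and xxxy is the lexicographically first length-4 string in L(M1) \ L(M2).

xxxy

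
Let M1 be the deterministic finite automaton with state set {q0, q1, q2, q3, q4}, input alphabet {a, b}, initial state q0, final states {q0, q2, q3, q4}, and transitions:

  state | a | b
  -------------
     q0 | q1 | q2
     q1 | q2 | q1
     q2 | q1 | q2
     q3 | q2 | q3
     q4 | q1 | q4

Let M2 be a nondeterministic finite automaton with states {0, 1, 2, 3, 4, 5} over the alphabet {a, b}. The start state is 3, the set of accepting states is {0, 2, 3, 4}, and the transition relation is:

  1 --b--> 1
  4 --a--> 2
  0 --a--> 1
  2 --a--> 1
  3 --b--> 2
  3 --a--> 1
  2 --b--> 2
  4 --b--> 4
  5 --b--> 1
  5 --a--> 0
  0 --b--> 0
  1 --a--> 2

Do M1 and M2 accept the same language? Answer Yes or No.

Yes

Exploring the product automaton M1 × M2 from the start pair (q0, 3), following both machines on each input symbol, reaches 3 state pairs: (q0, 3), (q1, 1), (q2, 2).
M1 accepts in {q0, q2, q3, q4} and M2 accepts in {0, 2, 3, 4}. In every reachable pair the two components are either both accepting — (q0, 3), (q2, 2) — or both non-accepting, so no string is accepted by exactly one of the machines: L(M1) \ L(M2) and L(M2) \ L(M1) are both empty.
Hence every string is accepted by M1 iff it is accepted by M2, and the two languages coincide.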